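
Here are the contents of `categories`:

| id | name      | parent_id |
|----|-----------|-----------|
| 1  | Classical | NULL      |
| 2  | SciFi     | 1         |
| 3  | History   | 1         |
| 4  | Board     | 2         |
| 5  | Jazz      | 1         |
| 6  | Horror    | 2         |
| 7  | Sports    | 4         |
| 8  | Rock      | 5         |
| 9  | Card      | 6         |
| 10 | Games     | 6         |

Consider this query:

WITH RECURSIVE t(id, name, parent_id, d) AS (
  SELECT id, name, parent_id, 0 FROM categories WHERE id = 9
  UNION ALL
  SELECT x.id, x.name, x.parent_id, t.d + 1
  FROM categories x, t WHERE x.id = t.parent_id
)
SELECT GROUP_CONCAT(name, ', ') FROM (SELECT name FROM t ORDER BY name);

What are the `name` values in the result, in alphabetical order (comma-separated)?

Base: id=9 (Card), parent_id=6, d 0.
Iteration 1: join on id=6 -> Horror (id 6, parent_id=2, d 1).
Iteration 2: join on id=2 -> SciFi (id 2, parent_id=1, d 2).
Iteration 3: join on id=1 -> Classical (id 1, parent_id=NULL, d 3).
Iteration 4: parent_id is NULL; no match; recursion stops.

Card, Classical, Horror, SciFi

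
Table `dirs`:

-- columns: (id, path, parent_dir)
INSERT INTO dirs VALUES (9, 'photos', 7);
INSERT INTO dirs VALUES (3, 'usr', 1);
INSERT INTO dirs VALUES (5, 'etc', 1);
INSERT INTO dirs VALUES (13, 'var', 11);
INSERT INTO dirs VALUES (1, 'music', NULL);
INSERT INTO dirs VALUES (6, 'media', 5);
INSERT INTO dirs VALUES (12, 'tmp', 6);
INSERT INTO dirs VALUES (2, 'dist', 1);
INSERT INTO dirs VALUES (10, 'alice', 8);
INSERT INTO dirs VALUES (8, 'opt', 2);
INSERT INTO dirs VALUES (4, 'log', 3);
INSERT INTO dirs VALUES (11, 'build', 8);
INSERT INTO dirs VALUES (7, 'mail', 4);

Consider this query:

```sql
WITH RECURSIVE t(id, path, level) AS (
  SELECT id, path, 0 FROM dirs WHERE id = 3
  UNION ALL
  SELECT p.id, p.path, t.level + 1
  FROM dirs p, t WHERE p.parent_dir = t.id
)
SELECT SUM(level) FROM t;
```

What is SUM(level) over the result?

6

Base: id=3 (usr) at level 0.
Iteration 1: rows with parent_dir in {3} -> log (id 4, level 1).
Iteration 2: rows with parent_dir in {4} -> mail (id 7, level 2).
Iteration 3: rows with parent_dir in {7} -> photos (id 9, level 3).
Iteration 4: no rows with parent_dir in {9}; recursion stops.
SUM(level) = 0 + 1 + 2 + 3 = 6.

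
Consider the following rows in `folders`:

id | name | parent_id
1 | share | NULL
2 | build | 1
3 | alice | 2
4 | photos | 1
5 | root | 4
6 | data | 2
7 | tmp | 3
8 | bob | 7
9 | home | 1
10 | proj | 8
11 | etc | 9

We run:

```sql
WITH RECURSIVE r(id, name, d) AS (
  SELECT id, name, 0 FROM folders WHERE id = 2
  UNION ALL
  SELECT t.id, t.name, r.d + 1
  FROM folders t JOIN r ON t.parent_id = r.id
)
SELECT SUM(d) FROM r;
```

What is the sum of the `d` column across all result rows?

Base: id=2 (build) at d 0.
Iteration 1: rows with parent_id in {2} -> alice (id 3, d 1), data (id 6, d 1).
Iteration 2: rows with parent_id in {3,6} -> tmp (id 7, d 2).
Iteration 3: rows with parent_id in {7} -> bob (id 8, d 3).
Iteration 4: rows with parent_id in {8} -> proj (id 10, d 4).
Iteration 5: no rows with parent_id in {10}; recursion stops.
SUM(d) = 0 + 1 + 1 + 2 + 3 + 4 = 11.

11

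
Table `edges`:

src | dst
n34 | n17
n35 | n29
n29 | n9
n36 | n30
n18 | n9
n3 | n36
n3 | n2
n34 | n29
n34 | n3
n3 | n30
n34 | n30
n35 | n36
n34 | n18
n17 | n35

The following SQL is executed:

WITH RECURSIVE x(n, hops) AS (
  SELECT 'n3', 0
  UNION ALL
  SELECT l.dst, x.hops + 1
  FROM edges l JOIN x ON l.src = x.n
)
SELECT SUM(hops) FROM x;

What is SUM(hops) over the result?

Base: (n3, hops=0).
Iteration 1: edges from {n3} -> (n2, hops=1), (n30, hops=1), (n36, hops=1).
Iteration 2: edges from {n2,n30,n36} -> (n30, hops=2).
Iteration 3: no outgoing edges from {n30}; recursion stops.
SUM(hops) = 0 + 1 + 1 + 1 + 2 = 5.

5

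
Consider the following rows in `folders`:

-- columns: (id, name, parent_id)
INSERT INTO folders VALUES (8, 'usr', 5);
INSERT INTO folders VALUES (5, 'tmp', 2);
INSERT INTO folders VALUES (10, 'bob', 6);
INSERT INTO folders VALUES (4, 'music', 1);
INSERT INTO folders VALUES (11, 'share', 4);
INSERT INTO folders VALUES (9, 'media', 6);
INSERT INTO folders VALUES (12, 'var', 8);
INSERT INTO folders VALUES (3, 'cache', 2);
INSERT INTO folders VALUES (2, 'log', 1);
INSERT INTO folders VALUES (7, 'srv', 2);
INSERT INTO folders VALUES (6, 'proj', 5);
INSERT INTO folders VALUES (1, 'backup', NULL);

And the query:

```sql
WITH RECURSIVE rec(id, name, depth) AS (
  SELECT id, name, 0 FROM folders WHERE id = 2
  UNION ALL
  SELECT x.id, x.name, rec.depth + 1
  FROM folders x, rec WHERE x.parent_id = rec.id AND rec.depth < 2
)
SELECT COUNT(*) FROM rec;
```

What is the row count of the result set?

6

Base: id=2 (log) at depth 0.
Iteration 1: rows with parent_id in {2} -> cache (id 3, depth 1), tmp (id 5, depth 1), srv (id 7, depth 1).
Iteration 2: rows with parent_id in {3,5,7} -> proj (id 6, depth 2), usr (id 8, depth 2).
Iteration 3: depth < 2 fails for all current rows; recursion stops.
Total rows emitted: 6.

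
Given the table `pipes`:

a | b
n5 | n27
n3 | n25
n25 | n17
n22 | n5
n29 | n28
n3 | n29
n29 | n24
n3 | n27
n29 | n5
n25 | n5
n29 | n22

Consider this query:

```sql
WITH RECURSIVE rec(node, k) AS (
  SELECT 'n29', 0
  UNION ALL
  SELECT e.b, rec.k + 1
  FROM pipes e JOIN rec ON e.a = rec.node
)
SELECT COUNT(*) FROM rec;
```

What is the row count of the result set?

8

Base: (n29, k=0).
Iteration 1: edges from {n29} -> (n22, k=1), (n24, k=1), (n28, k=1), (n5, k=1).
Iteration 2: edges from {n22,n24,n28,n5} -> (n27, k=2), (n5, k=2).
Iteration 3: edges from {n27,n5} -> (n27, k=3).
Iteration 4: no outgoing edges from {n27}; recursion stops.
Total rows emitted: 8.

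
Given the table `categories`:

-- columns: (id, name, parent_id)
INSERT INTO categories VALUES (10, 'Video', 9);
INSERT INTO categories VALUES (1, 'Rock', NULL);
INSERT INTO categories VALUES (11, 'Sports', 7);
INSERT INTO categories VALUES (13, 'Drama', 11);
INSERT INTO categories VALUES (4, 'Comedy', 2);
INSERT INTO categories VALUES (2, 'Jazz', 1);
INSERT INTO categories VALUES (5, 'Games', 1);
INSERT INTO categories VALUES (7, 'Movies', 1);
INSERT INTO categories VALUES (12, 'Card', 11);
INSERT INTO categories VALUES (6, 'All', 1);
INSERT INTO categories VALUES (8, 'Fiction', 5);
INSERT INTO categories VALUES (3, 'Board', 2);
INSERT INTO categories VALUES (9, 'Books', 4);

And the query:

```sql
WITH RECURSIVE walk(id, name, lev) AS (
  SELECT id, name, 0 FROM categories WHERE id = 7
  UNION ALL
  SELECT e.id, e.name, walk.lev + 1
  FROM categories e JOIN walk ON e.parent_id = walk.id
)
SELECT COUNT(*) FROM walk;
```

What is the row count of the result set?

Base: id=7 (Movies) at lev 0.
Iteration 1: rows with parent_id in {7} -> Sports (id 11, lev 1).
Iteration 2: rows with parent_id in {11} -> Card (id 12, lev 2), Drama (id 13, lev 2).
Iteration 3: no rows with parent_id in {12,13}; recursion stops.
Total rows emitted: 4.

4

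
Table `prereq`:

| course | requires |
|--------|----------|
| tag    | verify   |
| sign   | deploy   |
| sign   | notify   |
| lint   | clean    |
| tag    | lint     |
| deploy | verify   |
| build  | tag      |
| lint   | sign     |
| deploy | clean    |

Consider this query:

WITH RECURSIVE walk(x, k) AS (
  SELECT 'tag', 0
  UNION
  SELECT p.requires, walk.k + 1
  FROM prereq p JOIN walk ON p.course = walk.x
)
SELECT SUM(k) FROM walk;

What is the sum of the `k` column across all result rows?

20

Base: (tag, k=0).
Iteration 1: edges from {tag} -> (lint, k=1), (verify, k=1).
Iteration 2: edges from {lint,verify} -> (clean, k=2), (sign, k=2).
Iteration 3: edges from {clean,sign} -> (deploy, k=3), (notify, k=3).
Iteration 4: edges from {deploy,notify} -> (clean, k=4), (verify, k=4).
Iteration 5: no outgoing edges from {clean,verify}; recursion stops.
SUM(k) = 0 + 1 + 1 + 2 + 2 + 3 + 3 + 4 + 4 = 20.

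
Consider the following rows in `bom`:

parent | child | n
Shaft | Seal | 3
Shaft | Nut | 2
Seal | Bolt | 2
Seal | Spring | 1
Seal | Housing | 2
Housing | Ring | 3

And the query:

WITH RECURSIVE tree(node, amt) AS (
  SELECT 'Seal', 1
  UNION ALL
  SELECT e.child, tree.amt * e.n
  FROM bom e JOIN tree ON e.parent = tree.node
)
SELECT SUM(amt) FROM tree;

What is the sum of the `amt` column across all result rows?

12

Base: (Seal, amt=1).
Iteration 1: components of {Seal} -> Bolt = 1*2 = 2, Housing = 1*2 = 2, Spring = 1*1 = 1.
Iteration 2: components of {Bolt,Housing,Spring} -> Ring = 2*3 = 6.
Iteration 3: no further components; recursion stops.
SUM(amt) = 1 + 2 + 1 + 2 + 6 = 12.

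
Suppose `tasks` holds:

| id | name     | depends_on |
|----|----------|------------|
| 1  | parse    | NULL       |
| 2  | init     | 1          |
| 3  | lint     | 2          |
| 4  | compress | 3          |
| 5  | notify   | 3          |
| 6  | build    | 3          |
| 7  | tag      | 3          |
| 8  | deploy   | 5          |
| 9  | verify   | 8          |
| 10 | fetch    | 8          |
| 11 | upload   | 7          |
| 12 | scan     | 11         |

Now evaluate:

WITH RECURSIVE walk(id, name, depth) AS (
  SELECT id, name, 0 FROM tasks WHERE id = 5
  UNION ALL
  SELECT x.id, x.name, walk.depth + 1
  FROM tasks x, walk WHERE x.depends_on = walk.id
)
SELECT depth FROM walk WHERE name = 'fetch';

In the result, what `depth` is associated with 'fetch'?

Base: id=5 (notify) at depth 0.
Iteration 1: rows with depends_on in {5} -> deploy (id 8, depth 1).
Iteration 2: rows with depends_on in {8} -> verify (id 9, depth 2), fetch (id 10, depth 2).
Iteration 3: no rows with depends_on in {9,10}; recursion stops.

2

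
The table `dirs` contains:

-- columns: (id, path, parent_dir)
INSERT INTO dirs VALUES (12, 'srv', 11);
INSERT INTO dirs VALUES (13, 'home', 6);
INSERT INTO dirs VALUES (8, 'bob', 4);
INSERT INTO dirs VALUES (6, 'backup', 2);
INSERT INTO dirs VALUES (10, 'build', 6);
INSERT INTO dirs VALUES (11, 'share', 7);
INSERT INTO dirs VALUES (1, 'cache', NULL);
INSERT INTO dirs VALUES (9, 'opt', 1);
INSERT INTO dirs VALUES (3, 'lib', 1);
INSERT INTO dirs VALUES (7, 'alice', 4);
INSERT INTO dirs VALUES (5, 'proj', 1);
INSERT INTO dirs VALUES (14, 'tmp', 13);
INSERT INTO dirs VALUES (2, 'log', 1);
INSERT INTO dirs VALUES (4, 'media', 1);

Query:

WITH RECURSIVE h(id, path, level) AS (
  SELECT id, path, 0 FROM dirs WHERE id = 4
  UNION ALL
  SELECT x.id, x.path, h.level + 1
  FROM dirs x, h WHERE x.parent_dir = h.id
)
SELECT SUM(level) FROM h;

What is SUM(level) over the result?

7

Base: id=4 (media) at level 0.
Iteration 1: rows with parent_dir in {4} -> alice (id 7, level 1), bob (id 8, level 1).
Iteration 2: rows with parent_dir in {7,8} -> share (id 11, level 2).
Iteration 3: rows with parent_dir in {11} -> srv (id 12, level 3).
Iteration 4: no rows with parent_dir in {12}; recursion stops.
SUM(level) = 0 + 1 + 1 + 2 + 3 = 7.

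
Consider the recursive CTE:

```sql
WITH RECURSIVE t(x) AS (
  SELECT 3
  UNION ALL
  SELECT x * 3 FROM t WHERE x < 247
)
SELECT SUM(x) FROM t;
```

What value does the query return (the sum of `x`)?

Base: x=3.
Iteration 1: 3 < 247 holds -> x = 3 * 3 = 9.
Iteration 2: 9 < 247 holds -> x = 9 * 3 = 27.
Iteration 3: 27 < 247 holds -> x = 27 * 3 = 81.
Iteration 4: 81 < 247 holds -> x = 81 * 3 = 243.
Iteration 5: 243 < 247 holds -> x = 243 * 3 = 729.
Iteration 6: 729 < 247 fails; recursion stops.
SUM(x) = 3 + 9 + 27 + 81 + 243 + 729 = 1092.

1092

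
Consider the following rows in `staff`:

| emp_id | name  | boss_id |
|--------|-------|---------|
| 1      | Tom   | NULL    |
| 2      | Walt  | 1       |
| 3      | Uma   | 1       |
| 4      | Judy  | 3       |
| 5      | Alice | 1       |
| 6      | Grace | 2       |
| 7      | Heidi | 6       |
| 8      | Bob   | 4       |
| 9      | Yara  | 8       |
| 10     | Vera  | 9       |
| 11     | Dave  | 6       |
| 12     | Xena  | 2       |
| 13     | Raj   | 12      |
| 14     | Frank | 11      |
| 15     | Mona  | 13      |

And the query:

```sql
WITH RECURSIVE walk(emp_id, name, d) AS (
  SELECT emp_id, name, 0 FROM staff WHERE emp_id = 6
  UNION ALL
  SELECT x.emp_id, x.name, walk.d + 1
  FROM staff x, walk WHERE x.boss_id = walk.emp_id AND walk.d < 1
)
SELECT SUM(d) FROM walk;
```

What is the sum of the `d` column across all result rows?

2

Base: emp_id=6 (Grace) at d 0.
Iteration 1: rows with boss_id in {6} -> Heidi (id 7, d 1), Dave (id 11, d 1).
Iteration 2: d < 1 fails for all current rows; recursion stops.
SUM(d) = 0 + 1 + 1 = 2.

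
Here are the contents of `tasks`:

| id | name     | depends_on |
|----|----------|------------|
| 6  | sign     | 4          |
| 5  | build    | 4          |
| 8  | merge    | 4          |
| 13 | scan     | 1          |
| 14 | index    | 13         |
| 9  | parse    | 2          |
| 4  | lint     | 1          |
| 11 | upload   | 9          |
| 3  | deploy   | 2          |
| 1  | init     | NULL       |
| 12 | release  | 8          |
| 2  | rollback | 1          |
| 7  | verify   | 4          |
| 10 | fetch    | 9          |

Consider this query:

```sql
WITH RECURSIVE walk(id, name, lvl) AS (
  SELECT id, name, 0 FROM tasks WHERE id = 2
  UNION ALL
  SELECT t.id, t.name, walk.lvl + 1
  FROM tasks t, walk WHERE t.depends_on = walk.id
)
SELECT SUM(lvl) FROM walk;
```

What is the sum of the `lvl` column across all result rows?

Base: id=2 (rollback) at lvl 0.
Iteration 1: rows with depends_on in {2} -> deploy (id 3, lvl 1), parse (id 9, lvl 1).
Iteration 2: rows with depends_on in {3,9} -> fetch (id 10, lvl 2), upload (id 11, lvl 2).
Iteration 3: no rows with depends_on in {10,11}; recursion stops.
SUM(lvl) = 0 + 1 + 1 + 2 + 2 = 6.

6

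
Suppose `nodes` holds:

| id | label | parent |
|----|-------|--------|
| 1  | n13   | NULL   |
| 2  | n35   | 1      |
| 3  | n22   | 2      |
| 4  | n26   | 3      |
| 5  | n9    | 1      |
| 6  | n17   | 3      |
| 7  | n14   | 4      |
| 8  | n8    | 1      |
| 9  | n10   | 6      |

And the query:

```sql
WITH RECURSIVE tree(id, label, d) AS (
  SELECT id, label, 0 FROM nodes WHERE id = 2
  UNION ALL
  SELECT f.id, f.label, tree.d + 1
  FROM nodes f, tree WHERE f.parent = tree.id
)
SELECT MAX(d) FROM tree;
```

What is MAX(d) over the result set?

Base: id=2 (n35) at d 0.
Iteration 1: rows with parent in {2} -> n22 (id 3, d 1).
Iteration 2: rows with parent in {3} -> n26 (id 4, d 2), n17 (id 6, d 2).
Iteration 3: rows with parent in {4,6} -> n14 (id 7, d 3), n10 (id 9, d 3).
Iteration 4: no rows with parent in {7,9}; recursion stops.
d values: 0, 1, 2, 2, 3, 3; the maximum is 3.

3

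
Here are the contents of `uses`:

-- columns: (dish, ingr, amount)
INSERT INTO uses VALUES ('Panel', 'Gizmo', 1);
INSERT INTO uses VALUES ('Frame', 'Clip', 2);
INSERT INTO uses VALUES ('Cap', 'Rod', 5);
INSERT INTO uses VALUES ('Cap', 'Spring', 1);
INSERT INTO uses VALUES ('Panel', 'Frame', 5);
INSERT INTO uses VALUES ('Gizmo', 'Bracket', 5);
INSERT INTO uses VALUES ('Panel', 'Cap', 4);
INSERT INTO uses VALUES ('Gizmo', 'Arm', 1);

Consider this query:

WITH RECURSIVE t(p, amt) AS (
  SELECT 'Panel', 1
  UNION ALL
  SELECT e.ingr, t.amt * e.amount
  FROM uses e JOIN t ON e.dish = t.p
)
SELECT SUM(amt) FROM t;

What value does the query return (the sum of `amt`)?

Base: (Panel, amt=1).
Iteration 1: components of {Panel} -> Cap = 1*4 = 4, Frame = 1*5 = 5, Gizmo = 1*1 = 1.
Iteration 2: components of {Cap,Frame,Gizmo} -> Arm = 1*1 = 1, Bracket = 1*5 = 5, Clip = 5*2 = 10, Rod = 4*5 = 20, Spring = 4*1 = 4.
Iteration 3: no further components; recursion stops.
SUM(amt) = 1 + 4 + 1 + 5 + 20 + 4 + 1 + 5 + 10 = 51.

51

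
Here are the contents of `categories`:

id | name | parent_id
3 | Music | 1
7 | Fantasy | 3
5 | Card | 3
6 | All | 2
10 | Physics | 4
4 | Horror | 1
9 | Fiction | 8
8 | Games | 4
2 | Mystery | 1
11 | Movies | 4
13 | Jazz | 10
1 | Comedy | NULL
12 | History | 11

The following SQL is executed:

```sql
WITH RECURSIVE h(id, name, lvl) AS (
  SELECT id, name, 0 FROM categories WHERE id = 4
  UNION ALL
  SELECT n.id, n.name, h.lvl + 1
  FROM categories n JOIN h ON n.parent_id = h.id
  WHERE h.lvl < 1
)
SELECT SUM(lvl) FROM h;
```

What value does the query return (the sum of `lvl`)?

Base: id=4 (Horror) at lvl 0.
Iteration 1: rows with parent_id in {4} -> Games (id 8, lvl 1), Physics (id 10, lvl 1), Movies (id 11, lvl 1).
Iteration 2: lvl < 1 fails for all current rows; recursion stops.
SUM(lvl) = 0 + 1 + 1 + 1 = 3.

3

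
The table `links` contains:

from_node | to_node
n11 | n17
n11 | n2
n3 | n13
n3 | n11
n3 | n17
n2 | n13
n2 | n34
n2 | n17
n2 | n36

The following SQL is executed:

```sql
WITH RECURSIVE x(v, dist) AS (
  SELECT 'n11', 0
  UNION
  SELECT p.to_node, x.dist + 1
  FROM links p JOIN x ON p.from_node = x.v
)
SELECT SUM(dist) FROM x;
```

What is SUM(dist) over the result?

10

Base: (n11, dist=0).
Iteration 1: edges from {n11} -> (n17, dist=1), (n2, dist=1).
Iteration 2: edges from {n17,n2} -> (n13, dist=2), (n17, dist=2), (n34, dist=2), (n36, dist=2).
Iteration 3: no outgoing edges from {n13,n17,n34,n36}; recursion stops.
SUM(dist) = 0 + 1 + 1 + 2 + 2 + 2 + 2 = 10.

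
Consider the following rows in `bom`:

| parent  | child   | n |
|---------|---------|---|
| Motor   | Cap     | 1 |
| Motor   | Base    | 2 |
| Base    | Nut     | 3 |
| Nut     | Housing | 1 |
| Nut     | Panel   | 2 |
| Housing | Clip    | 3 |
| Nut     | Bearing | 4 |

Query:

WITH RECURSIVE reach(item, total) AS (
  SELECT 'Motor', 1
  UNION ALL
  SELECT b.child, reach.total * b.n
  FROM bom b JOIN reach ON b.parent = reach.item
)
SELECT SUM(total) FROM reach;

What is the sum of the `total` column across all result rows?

70

Base: (Motor, total=1).
Iteration 1: components of {Motor} -> Base = 1*2 = 2, Cap = 1*1 = 1.
Iteration 2: components of {Base,Cap} -> Nut = 2*3 = 6.
Iteration 3: components of {Nut} -> Bearing = 6*4 = 24, Housing = 6*1 = 6, Panel = 6*2 = 12.
Iteration 4: components of {Bearing,Housing,Panel} -> Clip = 6*3 = 18.
Iteration 5: no further components; recursion stops.
SUM(total) = 1 + 1 + 2 + 6 + 6 + 12 + 24 + 18 = 70.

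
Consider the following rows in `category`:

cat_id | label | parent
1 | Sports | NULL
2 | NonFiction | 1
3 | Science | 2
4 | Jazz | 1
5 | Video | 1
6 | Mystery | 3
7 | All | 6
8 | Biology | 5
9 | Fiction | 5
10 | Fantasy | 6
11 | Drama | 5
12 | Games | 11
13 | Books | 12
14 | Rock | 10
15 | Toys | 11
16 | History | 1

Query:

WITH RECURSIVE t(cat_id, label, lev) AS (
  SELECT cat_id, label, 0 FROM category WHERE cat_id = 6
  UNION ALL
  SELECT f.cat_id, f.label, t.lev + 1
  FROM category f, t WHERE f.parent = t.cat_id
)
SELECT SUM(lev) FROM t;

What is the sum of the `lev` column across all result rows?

4

Base: cat_id=6 (Mystery) at lev 0.
Iteration 1: rows with parent in {6} -> All (id 7, lev 1), Fantasy (id 10, lev 1).
Iteration 2: rows with parent in {7,10} -> Rock (id 14, lev 2).
Iteration 3: no rows with parent in {14}; recursion stops.
SUM(lev) = 0 + 1 + 1 + 2 = 4.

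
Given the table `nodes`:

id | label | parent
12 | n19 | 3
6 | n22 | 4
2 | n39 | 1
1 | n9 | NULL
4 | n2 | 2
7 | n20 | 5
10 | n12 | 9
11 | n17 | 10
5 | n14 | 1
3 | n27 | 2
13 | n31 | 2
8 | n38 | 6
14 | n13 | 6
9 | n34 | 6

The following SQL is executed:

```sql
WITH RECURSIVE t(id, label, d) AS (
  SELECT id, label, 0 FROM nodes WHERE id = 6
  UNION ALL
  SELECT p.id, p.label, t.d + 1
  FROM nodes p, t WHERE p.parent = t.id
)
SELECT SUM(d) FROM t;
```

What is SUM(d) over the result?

Base: id=6 (n22) at d 0.
Iteration 1: rows with parent in {6} -> n38 (id 8, d 1), n34 (id 9, d 1), n13 (id 14, d 1).
Iteration 2: rows with parent in {8,9,14} -> n12 (id 10, d 2).
Iteration 3: rows with parent in {10} -> n17 (id 11, d 3).
Iteration 4: no rows with parent in {11}; recursion stops.
SUM(d) = 0 + 1 + 1 + 1 + 2 + 3 = 8.

8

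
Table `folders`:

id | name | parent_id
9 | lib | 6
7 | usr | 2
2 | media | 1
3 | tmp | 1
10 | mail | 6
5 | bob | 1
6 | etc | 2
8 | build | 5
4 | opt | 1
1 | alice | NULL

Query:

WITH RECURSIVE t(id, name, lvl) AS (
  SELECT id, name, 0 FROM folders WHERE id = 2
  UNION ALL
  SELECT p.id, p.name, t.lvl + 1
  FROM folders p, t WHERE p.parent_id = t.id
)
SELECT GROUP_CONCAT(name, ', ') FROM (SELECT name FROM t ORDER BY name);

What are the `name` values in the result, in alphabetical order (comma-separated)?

etc, lib, mail, media, usr

Base: id=2 (media) at lvl 0.
Iteration 1: rows with parent_id in {2} -> etc (id 6, lvl 1), usr (id 7, lvl 1).
Iteration 2: rows with parent_id in {6,7} -> lib (id 9, lvl 2), mail (id 10, lvl 2).
Iteration 3: no rows with parent_id in {9,10}; recursion stops.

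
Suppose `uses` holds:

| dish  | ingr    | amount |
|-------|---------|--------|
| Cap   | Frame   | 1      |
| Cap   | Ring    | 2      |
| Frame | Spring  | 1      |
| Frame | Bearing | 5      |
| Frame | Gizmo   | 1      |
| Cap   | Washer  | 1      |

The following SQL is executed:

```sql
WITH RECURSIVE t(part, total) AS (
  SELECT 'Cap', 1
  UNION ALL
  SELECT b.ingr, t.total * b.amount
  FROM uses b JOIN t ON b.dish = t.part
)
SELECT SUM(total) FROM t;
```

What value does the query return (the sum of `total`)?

Base: (Cap, total=1).
Iteration 1: components of {Cap} -> Frame = 1*1 = 1, Ring = 1*2 = 2, Washer = 1*1 = 1.
Iteration 2: components of {Frame,Ring,Washer} -> Bearing = 1*5 = 5, Gizmo = 1*1 = 1, Spring = 1*1 = 1.
Iteration 3: no further components; recursion stops.
SUM(total) = 1 + 1 + 2 + 1 + 1 + 5 + 1 = 12.

12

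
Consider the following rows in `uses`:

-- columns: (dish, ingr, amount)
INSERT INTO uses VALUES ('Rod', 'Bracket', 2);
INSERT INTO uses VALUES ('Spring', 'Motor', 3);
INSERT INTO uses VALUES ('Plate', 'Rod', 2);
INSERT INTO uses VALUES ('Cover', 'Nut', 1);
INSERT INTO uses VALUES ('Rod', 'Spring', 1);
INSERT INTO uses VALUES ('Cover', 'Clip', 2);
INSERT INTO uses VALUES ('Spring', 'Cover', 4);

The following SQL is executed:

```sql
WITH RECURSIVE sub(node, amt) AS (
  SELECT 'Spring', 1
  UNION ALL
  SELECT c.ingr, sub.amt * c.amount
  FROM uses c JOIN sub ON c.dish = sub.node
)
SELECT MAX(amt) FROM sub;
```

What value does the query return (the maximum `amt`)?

Base: (Spring, amt=1).
Iteration 1: components of {Spring} -> Cover = 1*4 = 4, Motor = 1*3 = 3.
Iteration 2: components of {Cover,Motor} -> Clip = 4*2 = 8, Nut = 4*1 = 4.
Iteration 3: no further components; recursion stops.
amt values: 1, 3, 4, 8, 4; the maximum is 8.

8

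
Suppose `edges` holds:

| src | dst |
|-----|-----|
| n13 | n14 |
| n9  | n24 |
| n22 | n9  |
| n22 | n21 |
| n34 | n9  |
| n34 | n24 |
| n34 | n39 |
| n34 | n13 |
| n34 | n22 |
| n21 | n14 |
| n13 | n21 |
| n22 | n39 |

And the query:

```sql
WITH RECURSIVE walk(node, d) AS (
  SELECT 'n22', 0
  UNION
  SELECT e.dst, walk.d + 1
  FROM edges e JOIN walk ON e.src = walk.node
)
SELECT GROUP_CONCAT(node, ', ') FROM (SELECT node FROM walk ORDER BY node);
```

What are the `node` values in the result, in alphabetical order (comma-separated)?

n14, n21, n22, n24, n39, n9

Base: (n22, d=0).
Iteration 1: edges from {n22} -> (n21, d=1), (n39, d=1), (n9, d=1).
Iteration 2: edges from {n21,n39,n9} -> (n14, d=2), (n24, d=2).
Iteration 3: no outgoing edges from {n14,n24}; recursion stops.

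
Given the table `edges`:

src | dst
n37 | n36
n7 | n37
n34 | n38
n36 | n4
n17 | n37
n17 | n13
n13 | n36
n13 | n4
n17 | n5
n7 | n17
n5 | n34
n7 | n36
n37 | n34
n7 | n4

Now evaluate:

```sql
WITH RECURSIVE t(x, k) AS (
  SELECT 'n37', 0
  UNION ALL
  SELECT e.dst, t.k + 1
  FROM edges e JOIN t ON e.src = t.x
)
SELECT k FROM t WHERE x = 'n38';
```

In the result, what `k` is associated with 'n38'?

Base: (n37, k=0).
Iteration 1: edges from {n37} -> (n34, k=1), (n36, k=1).
Iteration 2: edges from {n34,n36} -> (n38, k=2), (n4, k=2).
Iteration 3: no outgoing edges from {n38,n4}; recursion stops.

2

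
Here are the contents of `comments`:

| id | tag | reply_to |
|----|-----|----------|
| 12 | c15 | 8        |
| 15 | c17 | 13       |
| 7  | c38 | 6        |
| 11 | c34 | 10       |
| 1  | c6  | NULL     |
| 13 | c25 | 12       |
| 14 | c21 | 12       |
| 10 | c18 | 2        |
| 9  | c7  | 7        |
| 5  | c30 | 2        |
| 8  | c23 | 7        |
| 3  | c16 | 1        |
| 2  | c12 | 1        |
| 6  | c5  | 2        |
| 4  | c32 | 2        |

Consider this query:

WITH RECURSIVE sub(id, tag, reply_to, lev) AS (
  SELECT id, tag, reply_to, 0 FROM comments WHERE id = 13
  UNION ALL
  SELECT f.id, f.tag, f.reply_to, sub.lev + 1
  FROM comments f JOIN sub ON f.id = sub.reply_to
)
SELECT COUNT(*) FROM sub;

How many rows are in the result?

7

Base: id=13 (c25), reply_to=12, lev 0.
Iteration 1: join on id=12 -> c15 (id 12, reply_to=8, lev 1).
Iteration 2: join on id=8 -> c23 (id 8, reply_to=7, lev 2).
Iteration 3: join on id=7 -> c38 (id 7, reply_to=6, lev 3).
Iteration 4: join on id=6 -> c5 (id 6, reply_to=2, lev 4).
Iteration 5: join on id=2 -> c12 (id 2, reply_to=1, lev 5).
Iteration 6: join on id=1 -> c6 (id 1, reply_to=NULL, lev 6).
Iteration 7: reply_to is NULL; no match; recursion stops.
Total rows emitted: 7.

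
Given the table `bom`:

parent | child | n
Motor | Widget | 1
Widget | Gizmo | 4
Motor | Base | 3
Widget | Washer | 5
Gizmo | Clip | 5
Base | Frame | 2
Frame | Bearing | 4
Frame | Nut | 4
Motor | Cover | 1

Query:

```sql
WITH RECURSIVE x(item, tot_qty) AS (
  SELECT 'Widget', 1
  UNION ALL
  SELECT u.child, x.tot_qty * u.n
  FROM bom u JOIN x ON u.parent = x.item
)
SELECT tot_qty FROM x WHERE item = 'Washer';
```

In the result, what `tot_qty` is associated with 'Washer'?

Base: (Widget, tot_qty=1).
Iteration 1: components of {Widget} -> Gizmo = 1*4 = 4, Washer = 1*5 = 5.
Iteration 2: components of {Gizmo,Washer} -> Clip = 4*5 = 20.
Iteration 3: no further components; recursion stops.

5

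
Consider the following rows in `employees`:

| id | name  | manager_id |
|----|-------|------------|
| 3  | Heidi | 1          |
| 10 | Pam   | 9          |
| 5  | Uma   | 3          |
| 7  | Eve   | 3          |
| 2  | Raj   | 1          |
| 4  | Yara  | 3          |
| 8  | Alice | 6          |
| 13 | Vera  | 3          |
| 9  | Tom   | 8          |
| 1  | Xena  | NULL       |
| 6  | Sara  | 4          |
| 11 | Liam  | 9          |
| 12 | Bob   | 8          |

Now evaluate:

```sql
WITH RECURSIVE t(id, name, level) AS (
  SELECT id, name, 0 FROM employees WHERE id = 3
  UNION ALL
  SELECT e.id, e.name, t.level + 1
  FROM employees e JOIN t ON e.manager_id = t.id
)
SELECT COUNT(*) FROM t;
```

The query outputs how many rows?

Base: id=3 (Heidi) at level 0.
Iteration 1: rows with manager_id in {3} -> Yara (id 4, level 1), Uma (id 5, level 1), Eve (id 7, level 1), Vera (id 13, level 1).
Iteration 2: rows with manager_id in {4,5,7,13} -> Sara (id 6, level 2).
Iteration 3: rows with manager_id in {6} -> Alice (id 8, level 3).
Iteration 4: rows with manager_id in {8} -> Tom (id 9, level 4), Bob (id 12, level 4).
Iteration 5: rows with manager_id in {9,12} -> Pam (id 10, level 5), Liam (id 11, level 5).
Iteration 6: no rows with manager_id in {10,11}; recursion stops.
Total rows emitted: 11.

11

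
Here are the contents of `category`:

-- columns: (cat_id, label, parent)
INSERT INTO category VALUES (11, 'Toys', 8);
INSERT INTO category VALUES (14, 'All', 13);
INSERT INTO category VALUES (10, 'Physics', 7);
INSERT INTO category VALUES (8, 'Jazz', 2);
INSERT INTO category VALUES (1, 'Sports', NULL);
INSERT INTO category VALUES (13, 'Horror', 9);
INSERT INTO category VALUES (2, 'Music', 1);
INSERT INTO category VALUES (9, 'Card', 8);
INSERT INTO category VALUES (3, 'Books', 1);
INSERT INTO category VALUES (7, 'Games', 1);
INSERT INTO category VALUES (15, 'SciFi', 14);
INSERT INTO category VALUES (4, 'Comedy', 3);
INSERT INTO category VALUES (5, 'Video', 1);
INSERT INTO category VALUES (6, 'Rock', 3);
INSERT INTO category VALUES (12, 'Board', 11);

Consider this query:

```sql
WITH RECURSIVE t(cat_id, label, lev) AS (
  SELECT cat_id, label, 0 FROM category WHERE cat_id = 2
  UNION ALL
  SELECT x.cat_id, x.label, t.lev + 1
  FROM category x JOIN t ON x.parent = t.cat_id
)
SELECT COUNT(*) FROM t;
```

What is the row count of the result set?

Base: cat_id=2 (Music) at lev 0.
Iteration 1: rows with parent in {2} -> Jazz (id 8, lev 1).
Iteration 2: rows with parent in {8} -> Card (id 9, lev 2), Toys (id 11, lev 2).
Iteration 3: rows with parent in {9,11} -> Board (id 12, lev 3), Horror (id 13, lev 3).
Iteration 4: rows with parent in {12,13} -> All (id 14, lev 4).
Iteration 5: rows with parent in {14} -> SciFi (id 15, lev 5).
Iteration 6: no rows with parent in {15}; recursion stops.
Total rows emitted: 8.

8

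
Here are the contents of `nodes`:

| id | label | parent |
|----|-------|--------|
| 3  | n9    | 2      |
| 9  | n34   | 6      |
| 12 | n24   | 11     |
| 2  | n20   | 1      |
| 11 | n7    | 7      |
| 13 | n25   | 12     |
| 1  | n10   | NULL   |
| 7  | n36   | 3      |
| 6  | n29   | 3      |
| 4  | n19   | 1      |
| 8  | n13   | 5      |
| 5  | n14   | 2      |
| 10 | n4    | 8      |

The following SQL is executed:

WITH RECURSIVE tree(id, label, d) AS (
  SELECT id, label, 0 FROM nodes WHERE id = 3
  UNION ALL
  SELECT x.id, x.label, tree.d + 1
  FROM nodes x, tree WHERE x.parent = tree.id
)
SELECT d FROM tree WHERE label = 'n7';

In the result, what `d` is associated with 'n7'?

Base: id=3 (n9) at d 0.
Iteration 1: rows with parent in {3} -> n29 (id 6, d 1), n36 (id 7, d 1).
Iteration 2: rows with parent in {6,7} -> n34 (id 9, d 2), n7 (id 11, d 2).
Iteration 3: rows with parent in {9,11} -> n24 (id 12, d 3).
Iteration 4: rows with parent in {12} -> n25 (id 13, d 4).
Iteration 5: no rows with parent in {13}; recursion stops.

2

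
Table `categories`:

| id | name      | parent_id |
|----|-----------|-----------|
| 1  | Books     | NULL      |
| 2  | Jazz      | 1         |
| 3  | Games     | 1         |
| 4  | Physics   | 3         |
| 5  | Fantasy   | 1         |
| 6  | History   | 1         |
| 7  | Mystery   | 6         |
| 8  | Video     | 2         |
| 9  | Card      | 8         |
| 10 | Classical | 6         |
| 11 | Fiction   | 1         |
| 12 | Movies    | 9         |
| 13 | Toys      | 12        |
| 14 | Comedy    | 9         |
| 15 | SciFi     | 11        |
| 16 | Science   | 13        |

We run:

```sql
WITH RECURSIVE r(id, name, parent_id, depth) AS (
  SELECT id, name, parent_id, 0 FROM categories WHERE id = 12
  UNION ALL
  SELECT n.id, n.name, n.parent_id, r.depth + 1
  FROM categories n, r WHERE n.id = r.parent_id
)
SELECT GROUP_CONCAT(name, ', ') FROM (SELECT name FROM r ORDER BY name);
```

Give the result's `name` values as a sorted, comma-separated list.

Books, Card, Jazz, Movies, Video

Base: id=12 (Movies), parent_id=9, depth 0.
Iteration 1: join on id=9 -> Card (id 9, parent_id=8, depth 1).
Iteration 2: join on id=8 -> Video (id 8, parent_id=2, depth 2).
Iteration 3: join on id=2 -> Jazz (id 2, parent_id=1, depth 3).
Iteration 4: join on id=1 -> Books (id 1, parent_id=NULL, depth 4).
Iteration 5: parent_id is NULL; no match; recursion stops.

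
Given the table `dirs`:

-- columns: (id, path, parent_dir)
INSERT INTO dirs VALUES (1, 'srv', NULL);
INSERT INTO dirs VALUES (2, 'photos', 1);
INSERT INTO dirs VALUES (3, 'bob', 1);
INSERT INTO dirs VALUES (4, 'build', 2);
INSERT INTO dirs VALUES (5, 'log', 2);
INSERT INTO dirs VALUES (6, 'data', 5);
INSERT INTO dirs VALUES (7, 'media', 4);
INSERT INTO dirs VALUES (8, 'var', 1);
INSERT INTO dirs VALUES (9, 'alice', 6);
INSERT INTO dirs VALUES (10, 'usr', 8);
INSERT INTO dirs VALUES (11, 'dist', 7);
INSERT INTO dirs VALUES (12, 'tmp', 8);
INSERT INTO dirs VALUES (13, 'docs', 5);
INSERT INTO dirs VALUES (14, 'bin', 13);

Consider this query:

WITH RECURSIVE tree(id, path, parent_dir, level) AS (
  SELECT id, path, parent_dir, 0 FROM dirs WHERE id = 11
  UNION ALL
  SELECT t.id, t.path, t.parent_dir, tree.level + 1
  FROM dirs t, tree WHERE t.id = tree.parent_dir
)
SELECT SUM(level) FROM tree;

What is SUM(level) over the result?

10

Base: id=11 (dist), parent_dir=7, level 0.
Iteration 1: join on id=7 -> media (id 7, parent_dir=4, level 1).
Iteration 2: join on id=4 -> build (id 4, parent_dir=2, level 2).
Iteration 3: join on id=2 -> photos (id 2, parent_dir=1, level 3).
Iteration 4: join on id=1 -> srv (id 1, parent_dir=NULL, level 4).
Iteration 5: parent_dir is NULL; no match; recursion stops.
SUM(level) = 0 + 1 + 2 + 3 + 4 = 10.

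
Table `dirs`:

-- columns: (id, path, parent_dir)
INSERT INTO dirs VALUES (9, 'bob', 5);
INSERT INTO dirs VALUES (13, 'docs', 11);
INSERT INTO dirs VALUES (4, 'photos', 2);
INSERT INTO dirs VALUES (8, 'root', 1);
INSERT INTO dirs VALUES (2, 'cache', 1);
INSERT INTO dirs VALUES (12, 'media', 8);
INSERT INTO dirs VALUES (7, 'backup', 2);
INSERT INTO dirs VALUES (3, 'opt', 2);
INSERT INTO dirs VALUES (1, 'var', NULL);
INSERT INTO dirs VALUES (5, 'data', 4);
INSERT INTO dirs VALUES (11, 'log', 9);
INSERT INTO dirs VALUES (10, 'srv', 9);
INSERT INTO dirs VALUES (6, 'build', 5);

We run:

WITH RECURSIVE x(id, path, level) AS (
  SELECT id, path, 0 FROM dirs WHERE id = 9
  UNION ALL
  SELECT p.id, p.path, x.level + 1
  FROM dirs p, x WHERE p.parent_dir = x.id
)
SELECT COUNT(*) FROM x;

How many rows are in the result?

Base: id=9 (bob) at level 0.
Iteration 1: rows with parent_dir in {9} -> srv (id 10, level 1), log (id 11, level 1).
Iteration 2: rows with parent_dir in {10,11} -> docs (id 13, level 2).
Iteration 3: no rows with parent_dir in {13}; recursion stops.
Total rows emitted: 4.

4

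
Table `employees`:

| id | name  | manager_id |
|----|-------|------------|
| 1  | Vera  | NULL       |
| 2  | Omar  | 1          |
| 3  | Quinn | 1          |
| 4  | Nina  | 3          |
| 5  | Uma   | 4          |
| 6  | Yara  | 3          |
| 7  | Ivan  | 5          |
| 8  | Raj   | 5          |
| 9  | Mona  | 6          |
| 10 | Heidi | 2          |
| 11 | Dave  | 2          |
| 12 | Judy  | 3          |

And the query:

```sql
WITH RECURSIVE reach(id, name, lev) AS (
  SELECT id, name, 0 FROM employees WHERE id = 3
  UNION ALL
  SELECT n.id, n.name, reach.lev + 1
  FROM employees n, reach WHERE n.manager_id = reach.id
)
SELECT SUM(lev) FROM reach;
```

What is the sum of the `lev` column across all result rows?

13

Base: id=3 (Quinn) at lev 0.
Iteration 1: rows with manager_id in {3} -> Nina (id 4, lev 1), Yara (id 6, lev 1), Judy (id 12, lev 1).
Iteration 2: rows with manager_id in {4,6,12} -> Uma (id 5, lev 2), Mona (id 9, lev 2).
Iteration 3: rows with manager_id in {5,9} -> Ivan (id 7, lev 3), Raj (id 8, lev 3).
Iteration 4: no rows with manager_id in {7,8}; recursion stops.
SUM(lev) = 0 + 1 + 1 + 1 + 2 + 2 + 3 + 3 = 13.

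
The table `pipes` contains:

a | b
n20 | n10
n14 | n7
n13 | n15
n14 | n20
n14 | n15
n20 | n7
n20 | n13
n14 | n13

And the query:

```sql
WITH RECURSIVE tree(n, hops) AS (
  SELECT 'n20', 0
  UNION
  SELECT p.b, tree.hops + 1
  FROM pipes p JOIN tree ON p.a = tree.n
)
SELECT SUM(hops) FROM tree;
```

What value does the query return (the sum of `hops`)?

5

Base: (n20, hops=0).
Iteration 1: edges from {n20} -> (n10, hops=1), (n13, hops=1), (n7, hops=1).
Iteration 2: edges from {n10,n13,n7} -> (n15, hops=2).
Iteration 3: no outgoing edges from {n15}; recursion stops.
SUM(hops) = 0 + 1 + 1 + 1 + 2 = 5.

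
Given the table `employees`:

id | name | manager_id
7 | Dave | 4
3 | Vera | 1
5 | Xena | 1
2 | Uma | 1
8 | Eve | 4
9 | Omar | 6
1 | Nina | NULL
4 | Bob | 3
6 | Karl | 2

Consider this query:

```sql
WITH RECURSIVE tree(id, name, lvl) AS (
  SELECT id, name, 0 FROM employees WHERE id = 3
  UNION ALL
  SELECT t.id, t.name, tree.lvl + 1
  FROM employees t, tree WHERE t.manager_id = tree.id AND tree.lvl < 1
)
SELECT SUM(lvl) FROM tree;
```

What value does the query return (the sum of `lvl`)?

1

Base: id=3 (Vera) at lvl 0.
Iteration 1: rows with manager_id in {3} -> Bob (id 4, lvl 1).
Iteration 2: lvl < 1 fails for all current rows; recursion stops.
SUM(lvl) = 0 + 1 = 1.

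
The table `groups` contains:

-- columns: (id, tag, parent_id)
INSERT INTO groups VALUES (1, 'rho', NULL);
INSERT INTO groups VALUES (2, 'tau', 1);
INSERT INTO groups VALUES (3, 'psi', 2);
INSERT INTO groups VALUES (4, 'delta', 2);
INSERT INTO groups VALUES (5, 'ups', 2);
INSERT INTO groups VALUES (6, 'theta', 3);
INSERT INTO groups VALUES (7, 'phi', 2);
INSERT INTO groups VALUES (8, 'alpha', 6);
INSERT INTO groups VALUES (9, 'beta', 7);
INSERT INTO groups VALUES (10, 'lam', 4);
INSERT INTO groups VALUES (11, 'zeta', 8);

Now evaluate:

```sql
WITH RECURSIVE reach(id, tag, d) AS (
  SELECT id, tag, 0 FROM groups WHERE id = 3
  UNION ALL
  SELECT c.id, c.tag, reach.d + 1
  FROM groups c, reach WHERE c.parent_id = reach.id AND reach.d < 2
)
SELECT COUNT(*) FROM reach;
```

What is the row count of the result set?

Base: id=3 (psi) at d 0.
Iteration 1: rows with parent_id in {3} -> theta (id 6, d 1).
Iteration 2: rows with parent_id in {6} -> alpha (id 8, d 2).
Iteration 3: d < 2 fails for all current rows; recursion stops.
Total rows emitted: 3.

3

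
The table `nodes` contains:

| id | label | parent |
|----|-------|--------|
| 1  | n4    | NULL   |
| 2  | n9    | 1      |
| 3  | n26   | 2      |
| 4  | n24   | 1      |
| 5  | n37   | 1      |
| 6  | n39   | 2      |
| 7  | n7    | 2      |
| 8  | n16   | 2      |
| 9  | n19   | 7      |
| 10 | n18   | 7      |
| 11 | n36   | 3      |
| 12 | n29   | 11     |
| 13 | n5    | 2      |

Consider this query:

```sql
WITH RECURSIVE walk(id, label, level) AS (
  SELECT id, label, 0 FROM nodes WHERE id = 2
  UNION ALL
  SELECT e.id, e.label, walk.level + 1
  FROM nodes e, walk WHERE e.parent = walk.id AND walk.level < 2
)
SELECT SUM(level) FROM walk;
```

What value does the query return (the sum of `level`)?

Base: id=2 (n9) at level 0.
Iteration 1: rows with parent in {2} -> n26 (id 3, level 1), n39 (id 6, level 1), n7 (id 7, level 1), n16 (id 8, level 1), n5 (id 13, level 1).
Iteration 2: rows with parent in {3,6,7,8,13} -> n19 (id 9, level 2), n18 (id 10, level 2), n36 (id 11, level 2).
Iteration 3: level < 2 fails for all current rows; recursion stops.
SUM(level) = 0 + 1 + 1 + 1 + 1 + 1 + 2 + 2 + 2 = 11.

11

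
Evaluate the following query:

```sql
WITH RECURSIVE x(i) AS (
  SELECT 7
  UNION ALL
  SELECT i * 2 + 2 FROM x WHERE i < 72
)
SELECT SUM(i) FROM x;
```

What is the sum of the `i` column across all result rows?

Base: i=7.
Iteration 1: 7 < 72 holds -> i = 7 * 2 + 2 = 16.
Iteration 2: 16 < 72 holds -> i = 16 * 2 + 2 = 34.
Iteration 3: 34 < 72 holds -> i = 34 * 2 + 2 = 70.
Iteration 4: 70 < 72 holds -> i = 70 * 2 + 2 = 142.
Iteration 5: 142 < 72 fails; recursion stops.
SUM(i) = 7 + 16 + 34 + 70 + 142 = 269.

269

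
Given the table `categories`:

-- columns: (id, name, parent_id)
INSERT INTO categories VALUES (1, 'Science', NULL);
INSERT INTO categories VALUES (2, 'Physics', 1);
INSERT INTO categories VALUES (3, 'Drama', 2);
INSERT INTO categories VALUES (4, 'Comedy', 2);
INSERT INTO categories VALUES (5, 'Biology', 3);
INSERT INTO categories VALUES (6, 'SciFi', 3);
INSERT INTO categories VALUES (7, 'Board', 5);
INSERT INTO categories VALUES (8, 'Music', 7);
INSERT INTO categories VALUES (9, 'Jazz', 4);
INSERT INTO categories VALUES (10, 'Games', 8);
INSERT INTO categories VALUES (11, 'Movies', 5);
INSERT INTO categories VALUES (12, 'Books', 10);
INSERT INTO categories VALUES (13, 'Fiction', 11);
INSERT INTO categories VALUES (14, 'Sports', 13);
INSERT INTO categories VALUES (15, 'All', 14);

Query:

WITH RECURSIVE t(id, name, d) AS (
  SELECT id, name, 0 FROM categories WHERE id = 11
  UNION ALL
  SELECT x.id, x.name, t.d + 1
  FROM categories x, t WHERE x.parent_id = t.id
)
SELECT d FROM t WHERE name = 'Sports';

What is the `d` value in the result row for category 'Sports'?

2

Base: id=11 (Movies) at d 0.
Iteration 1: rows with parent_id in {11} -> Fiction (id 13, d 1).
Iteration 2: rows with parent_id in {13} -> Sports (id 14, d 2).
Iteration 3: rows with parent_id in {14} -> All (id 15, d 3).
Iteration 4: no rows with parent_id in {15}; recursion stops.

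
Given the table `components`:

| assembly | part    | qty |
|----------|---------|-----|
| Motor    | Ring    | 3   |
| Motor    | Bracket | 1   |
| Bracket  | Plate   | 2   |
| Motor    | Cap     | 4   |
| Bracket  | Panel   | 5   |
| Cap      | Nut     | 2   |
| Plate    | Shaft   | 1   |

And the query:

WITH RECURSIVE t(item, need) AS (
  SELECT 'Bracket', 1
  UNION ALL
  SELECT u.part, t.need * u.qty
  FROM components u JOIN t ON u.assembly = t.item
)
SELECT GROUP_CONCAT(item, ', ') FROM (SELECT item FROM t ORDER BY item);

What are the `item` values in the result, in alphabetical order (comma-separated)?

Bracket, Panel, Plate, Shaft

Base: (Bracket, need=1).
Iteration 1: components of {Bracket} -> Panel = 1*5 = 5, Plate = 1*2 = 2.
Iteration 2: components of {Panel,Plate} -> Shaft = 2*1 = 2.
Iteration 3: no further components; recursion stops.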